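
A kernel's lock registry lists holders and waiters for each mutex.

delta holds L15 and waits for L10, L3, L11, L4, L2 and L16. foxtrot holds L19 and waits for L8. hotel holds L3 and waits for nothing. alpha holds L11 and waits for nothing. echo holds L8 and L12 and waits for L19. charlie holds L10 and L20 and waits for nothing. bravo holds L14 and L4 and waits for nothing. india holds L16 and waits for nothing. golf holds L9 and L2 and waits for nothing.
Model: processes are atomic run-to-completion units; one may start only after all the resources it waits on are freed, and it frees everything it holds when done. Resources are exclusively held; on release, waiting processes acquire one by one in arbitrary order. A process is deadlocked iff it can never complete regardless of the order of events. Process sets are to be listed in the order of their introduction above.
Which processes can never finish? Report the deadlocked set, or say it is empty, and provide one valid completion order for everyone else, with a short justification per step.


Deadlocked set: foxtrot and echo.
Key observation: along foxtrot -> echo -> foxtrot, each member waits on what the next one holds — a deadlock; no other process is dragged down with it.
One completion order for the rest: hotel, india, golf, alpha, bravo, charlie, delta.
Walking it through:
  hotel waits on nothing -> runs at once and releases L3
  india waits on nothing -> runs at once and releases L16
  golf waits on nothing -> runs at once and releases L9 and L2
  alpha waits on nothing -> runs at once and releases L11
  bravo waits on nothing -> runs at once and releases L14 and L4
  charlie waits on nothing -> runs at once and releases L10 and L20
  run delta (all its waits — L10, L3, L11, L4, L2 and L16 — are resolved); releases L15


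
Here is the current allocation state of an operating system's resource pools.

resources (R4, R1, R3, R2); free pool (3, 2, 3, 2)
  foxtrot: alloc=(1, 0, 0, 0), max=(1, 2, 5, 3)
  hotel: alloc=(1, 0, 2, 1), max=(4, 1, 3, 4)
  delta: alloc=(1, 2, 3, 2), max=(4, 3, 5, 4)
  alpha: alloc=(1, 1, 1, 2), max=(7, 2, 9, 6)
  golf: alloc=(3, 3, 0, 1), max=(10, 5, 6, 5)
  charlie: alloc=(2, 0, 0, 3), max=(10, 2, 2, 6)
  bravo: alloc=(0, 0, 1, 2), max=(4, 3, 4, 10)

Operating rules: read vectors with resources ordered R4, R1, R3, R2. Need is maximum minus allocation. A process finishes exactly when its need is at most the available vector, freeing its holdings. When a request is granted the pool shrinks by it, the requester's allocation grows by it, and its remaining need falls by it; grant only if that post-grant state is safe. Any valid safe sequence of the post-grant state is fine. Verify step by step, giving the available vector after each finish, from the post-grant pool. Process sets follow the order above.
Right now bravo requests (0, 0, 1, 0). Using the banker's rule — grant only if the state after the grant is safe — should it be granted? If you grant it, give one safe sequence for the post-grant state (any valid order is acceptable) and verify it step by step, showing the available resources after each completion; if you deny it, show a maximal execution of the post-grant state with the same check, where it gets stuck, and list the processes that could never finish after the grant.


DENY — the pretend-granted state is unsafe.
Key observation: after delta, hotel, foxtrot the pool peaks at (6, 4, 7, 5), and each blocked process is short somewhere: alpha on R3; golf on R4; charlie on R4; bravo on R2.
Pretend the grant happened; the run delta, hotel, foxtrot goes as far as possible. Verifying each step:
  pool = (3, 2, 2, 2)
  delta: need (3, 1, 2, 2) fits (3, 2, 2, 2); releases (1, 2, 3, 2), pool now (4, 4, 5, 4)
  hotel: need (3, 1, 1, 3) fits (4, 4, 5, 4); releases (1, 0, 2, 1), pool now (5, 4, 7, 5)
  foxtrot: need (0, 2, 5, 3) fits (5, 4, 7, 5); releases (1, 0, 0, 0), pool now (6, 4, 7, 5)
  blocked: alpha wants (6, 1, 8, 4), pool (6, 4, 7, 5) — not enough R3
  blocked: golf wants (7, 2, 6, 4), pool (6, 4, 7, 5) — not enough R4
  blocked: charlie wants (8, 2, 2, 3), pool (6, 4, 7, 5) — not enough R4
  blocked: bravo wants (4, 3, 2, 8), pool (6, 4, 7, 5) — not enough R2
Post-grant, the permanently blocked set is alpha, golf, charlie and bravo.


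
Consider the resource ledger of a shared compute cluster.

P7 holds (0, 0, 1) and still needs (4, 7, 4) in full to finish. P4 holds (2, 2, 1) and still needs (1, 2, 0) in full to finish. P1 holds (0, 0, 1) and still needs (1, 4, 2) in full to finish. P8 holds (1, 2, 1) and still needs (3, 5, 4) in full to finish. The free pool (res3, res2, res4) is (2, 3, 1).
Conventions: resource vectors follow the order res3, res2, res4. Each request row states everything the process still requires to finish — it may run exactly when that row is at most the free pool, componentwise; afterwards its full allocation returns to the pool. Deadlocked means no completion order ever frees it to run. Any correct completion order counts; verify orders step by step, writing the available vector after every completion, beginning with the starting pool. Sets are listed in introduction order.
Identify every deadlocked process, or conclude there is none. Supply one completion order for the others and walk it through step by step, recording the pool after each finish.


Deadlocked set: P7 and P8.
Key observation: after P4, P1 complete, (4, 5, 3) is the best the pool ever gets, yet each leftover process wants more res4.
A valid finishing order for the others: P4, P1. Check, step by step:
  pool = (2, 3, 1)
  P4 needs (1, 2, 0) <= (2, 3, 1) -> finishes; pool += (2, 2, 1) = (4, 5, 2)
  P1 needs (1, 4, 2) <= (4, 5, 2) -> finishes; pool += (0, 0, 1) = (4, 5, 3)
None of the blocked processes ever fits:
  P7 still needs (4, 7, 4) but only (4, 5, 3) is free — short on res2 and res4
  P8 still needs (3, 5, 4) but only (4, 5, 3) is free — short on res4


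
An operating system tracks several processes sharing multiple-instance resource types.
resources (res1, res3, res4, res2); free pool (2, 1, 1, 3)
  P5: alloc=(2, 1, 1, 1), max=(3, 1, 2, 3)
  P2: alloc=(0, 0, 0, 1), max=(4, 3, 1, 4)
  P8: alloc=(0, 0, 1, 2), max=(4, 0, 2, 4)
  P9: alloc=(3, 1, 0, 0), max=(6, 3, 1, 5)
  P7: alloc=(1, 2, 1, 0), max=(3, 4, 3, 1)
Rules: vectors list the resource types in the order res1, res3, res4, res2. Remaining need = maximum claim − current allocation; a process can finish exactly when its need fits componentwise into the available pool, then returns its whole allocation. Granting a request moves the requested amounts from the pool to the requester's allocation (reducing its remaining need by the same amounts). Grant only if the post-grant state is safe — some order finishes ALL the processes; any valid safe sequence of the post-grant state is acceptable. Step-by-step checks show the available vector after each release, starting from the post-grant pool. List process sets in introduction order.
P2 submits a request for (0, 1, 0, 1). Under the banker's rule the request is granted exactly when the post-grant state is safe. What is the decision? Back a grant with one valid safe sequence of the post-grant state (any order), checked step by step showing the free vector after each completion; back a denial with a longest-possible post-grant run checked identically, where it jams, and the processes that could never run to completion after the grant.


DENY: after the grant no complete ordering would exist.
Key observation: once P5, P8 finish, the pool peaks at (4, 1, 3, 5) — and every remaining process still needs more res3 than that.
After a pretend grant, a maximal execution: P5, P8 — then nothing else fits. Check, step by step:
  pool = (2, 0, 1, 2)
  P5 needs (1, 0, 1, 2) <= (2, 0, 1, 2) -> finishes; pool += (2, 1, 1, 1) = (4, 1, 2, 3)
  P8 needs (4, 0, 1, 2) <= (4, 1, 2, 3) -> finishes; pool += (0, 0, 1, 2) = (4, 1, 3, 5)
  blocked: P2 wants (4, 2, 1, 2), pool (4, 1, 3, 5) — not enough res3
  blocked: P9 wants (3, 2, 1, 5), pool (4, 1, 3, 5) — not enough res3
  blocked: P7 wants (2, 2, 2, 1), pool (4, 1, 3, 5) — not enough res3
Post-grant, the permanently blocked set is P2, P9 and P7.


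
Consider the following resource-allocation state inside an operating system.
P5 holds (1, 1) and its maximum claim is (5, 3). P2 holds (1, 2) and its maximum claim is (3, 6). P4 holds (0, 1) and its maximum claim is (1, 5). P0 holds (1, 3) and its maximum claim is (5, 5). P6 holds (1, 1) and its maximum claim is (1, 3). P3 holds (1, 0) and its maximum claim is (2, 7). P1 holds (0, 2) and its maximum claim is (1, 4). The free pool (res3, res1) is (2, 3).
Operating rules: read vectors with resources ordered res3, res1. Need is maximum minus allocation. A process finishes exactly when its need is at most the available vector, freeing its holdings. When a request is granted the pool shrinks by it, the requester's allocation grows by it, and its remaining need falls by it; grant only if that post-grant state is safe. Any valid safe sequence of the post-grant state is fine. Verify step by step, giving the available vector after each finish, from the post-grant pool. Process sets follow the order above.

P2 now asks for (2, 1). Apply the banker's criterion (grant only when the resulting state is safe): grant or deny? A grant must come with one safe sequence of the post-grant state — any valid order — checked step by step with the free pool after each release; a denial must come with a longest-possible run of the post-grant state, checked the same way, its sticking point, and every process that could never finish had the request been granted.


GRANT. The post-grant state is safe; one safe sequence: P6, P2, P5, P0, P1, P4, P3.
Key observation: with (0, 2) left after the transfer, P6 can run at once — the state stays safe.
Verifying the post-grant state step by step:
  pool = (0, 2)
  P6: need (0, 2) fits (0, 2); releases (1, 1), pool now (1, 3)
  P2: need (0, 3) fits (1, 3); releases (3, 3), pool now (4, 6)
  P5: need (4, 2) fits (4, 6); releases (1, 1), pool now (5, 7)
  P0: need (4, 2) fits (5, 7); releases (1, 3), pool now (6, 10)
  P1: need (1, 2) fits (6, 10); releases (0, 2), pool now (6, 12)
  P4: need (1, 4) fits (6, 12); releases (0, 1), pool now (6, 13)
  P3: need (1, 7) fits (6, 13); releases (1, 0), pool now (7, 13)


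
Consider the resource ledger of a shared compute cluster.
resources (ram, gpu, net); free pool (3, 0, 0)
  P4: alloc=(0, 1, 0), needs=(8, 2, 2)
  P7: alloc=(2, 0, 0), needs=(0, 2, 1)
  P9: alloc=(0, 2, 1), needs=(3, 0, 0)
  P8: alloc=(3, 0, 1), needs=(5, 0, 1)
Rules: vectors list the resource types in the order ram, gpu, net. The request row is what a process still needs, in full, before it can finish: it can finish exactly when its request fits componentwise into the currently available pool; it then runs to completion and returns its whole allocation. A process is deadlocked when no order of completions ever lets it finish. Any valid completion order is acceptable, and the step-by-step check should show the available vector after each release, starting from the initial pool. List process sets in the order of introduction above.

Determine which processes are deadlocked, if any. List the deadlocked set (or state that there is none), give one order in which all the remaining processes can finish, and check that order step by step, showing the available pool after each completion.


Nothing here is deadlocked.
Key observation: P9 leads a chain of completions in which each release enables another process.
The rest can finish in the order P9, P7, P8, P4. Step-by-step check:
  pool = (3, 0, 0)
  run P9 (needs (3, 0, 0), free (3, 0, 0)); after release of (0, 2, 1) the pool is (3, 2, 1)
  run P7 (needs (0, 2, 1), free (3, 2, 1)); after release of (2, 0, 0) the pool is (5, 2, 1)
  run P8 (needs (5, 0, 1), free (5, 2, 1)); after release of (3, 0, 1) the pool is (8, 2, 2)
  run P4 (needs (8, 2, 2), free (8, 2, 2)); after release of (0, 1, 0) the pool is (8, 3, 2)


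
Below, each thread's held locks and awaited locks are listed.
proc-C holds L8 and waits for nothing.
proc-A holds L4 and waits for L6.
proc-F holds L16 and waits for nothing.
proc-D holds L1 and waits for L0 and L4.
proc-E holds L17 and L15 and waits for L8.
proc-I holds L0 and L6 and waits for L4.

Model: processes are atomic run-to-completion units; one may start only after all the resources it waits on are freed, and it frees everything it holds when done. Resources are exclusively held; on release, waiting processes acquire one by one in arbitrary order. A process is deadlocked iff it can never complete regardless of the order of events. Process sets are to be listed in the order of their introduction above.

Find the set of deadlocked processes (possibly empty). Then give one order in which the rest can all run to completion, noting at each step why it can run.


Deadlocked: proc-A, proc-D and proc-I.
Key observation: proc-A -> proc-I -> proc-A is a circular wait — nothing in it can go first; proc-D waits into the deadlock from upstream.
The rest can finish in the order proc-C, proc-F, proc-E.
Check, step by step:
  run proc-C (it waits on nothing); releases L8
  run proc-F (it waits on nothing); releases L16
  run proc-E (all its waits — L8 — are resolved); releases L17 and L15


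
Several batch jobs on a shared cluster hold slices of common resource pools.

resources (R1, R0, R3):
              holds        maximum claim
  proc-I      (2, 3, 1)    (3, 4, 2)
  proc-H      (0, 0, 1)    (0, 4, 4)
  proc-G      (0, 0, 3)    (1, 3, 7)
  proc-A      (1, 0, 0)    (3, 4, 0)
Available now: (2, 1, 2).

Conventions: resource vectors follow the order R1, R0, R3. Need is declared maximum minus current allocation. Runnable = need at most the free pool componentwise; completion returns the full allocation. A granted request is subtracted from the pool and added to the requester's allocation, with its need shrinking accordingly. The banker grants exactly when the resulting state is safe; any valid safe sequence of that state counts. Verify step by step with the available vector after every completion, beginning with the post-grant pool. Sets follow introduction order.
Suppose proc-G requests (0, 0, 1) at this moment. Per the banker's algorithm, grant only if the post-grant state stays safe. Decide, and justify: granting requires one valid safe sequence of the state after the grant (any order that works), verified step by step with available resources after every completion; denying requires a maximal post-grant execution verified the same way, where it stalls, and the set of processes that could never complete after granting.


DENY: after the grant no complete ordering would exist.
Key observation: proc-I, proc-A can finish, but then (5, 4, 2) is all there is, and the blocked group's R3 demands exceed it.
On the post-grant state, proc-I, proc-A is a maximal run — nothing extends it. Verifying each step:
  pool = (2, 1, 1)
  run proc-I (needs (1, 1, 1), free (2, 1, 1)); after release of (2, 3, 1) the pool is (4, 4, 2)
  run proc-A (needs (2, 4, 0), free (4, 4, 2)); after release of (1, 0, 0) the pool is (5, 4, 2)
  proc-H cannot run: need (0, 4, 3) vs free (5, 4, 2) (insufficient R3)
  proc-G cannot run: need (1, 3, 3) vs free (5, 4, 2) (insufficient R3)
Processes that could never finish after the grant: proc-H and proc-G.


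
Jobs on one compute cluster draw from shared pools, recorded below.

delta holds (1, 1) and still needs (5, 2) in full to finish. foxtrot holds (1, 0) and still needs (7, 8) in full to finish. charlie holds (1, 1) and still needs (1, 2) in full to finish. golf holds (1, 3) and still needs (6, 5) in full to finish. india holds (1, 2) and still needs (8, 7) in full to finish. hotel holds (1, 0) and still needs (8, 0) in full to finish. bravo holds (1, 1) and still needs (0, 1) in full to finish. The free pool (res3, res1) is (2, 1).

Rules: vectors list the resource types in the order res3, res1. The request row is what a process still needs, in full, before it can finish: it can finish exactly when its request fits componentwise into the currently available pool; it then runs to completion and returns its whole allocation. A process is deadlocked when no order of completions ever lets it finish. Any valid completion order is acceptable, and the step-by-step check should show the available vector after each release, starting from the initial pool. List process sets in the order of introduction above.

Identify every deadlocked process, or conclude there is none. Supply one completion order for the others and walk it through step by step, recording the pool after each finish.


The deadlocked set is delta, foxtrot, golf, india and hotel.
Key observation: bravo, charlie can finish, but then (4, 3) is all there is, and the blocked group's res3 demands exceed it.
A valid finishing order for the others: bravo, charlie. Check, step by step:
  pool = (2, 1)
  run bravo (needs (0, 1), free (2, 1)); after release of (1, 1) the pool is (3, 2)
  run charlie (needs (1, 2), free (3, 2)); after release of (1, 1) the pool is (4, 3)
The stuck group stays short no matter what:
  delta still needs (5, 2) but only (4, 3) is free — short on res3
  foxtrot still needs (7, 8) but only (4, 3) is free — short on res3 and res1
  golf still needs (6, 5) but only (4, 3) is free — short on res3 and res1
  india still needs (8, 7) but only (4, 3) is free — short on res3 and res1
  hotel still needs (8, 0) but only (4, 3) is free — short on res3


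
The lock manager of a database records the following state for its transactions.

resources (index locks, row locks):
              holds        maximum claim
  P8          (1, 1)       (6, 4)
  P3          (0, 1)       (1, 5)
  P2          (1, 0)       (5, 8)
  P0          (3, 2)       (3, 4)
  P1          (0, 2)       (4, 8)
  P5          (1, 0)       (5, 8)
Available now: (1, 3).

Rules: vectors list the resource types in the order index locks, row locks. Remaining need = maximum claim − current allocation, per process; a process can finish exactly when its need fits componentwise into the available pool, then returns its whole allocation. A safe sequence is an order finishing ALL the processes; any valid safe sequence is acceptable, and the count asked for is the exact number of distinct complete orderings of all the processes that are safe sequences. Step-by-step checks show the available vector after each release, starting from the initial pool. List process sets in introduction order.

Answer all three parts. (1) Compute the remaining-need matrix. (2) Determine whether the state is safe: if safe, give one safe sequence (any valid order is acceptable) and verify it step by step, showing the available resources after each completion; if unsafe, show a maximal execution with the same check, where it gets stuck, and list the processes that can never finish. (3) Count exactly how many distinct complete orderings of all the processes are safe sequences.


(1) Remaining need (order index locks, row locks):
  P8: (5, 3)
  P3: (1, 4)
  P2: (4, 8)
  P0: (0, 2)
  P1: (4, 6)
  P5: (4, 8)
(2) SAFE. One safe sequence: P0, P3, P1, P5, P8, P2.
Key observation: the order's first zero-slack moment is P1 ((4, 6) needed, (4, 6) free — a requested resource with nothing to spare).
Verifying each step:
  pool = (1, 3)
  run P0 (needs (0, 2), free (1, 3)); after release of (3, 2) the pool is (4, 5)
  run P3 (needs (1, 4), free (4, 5)); after release of (0, 1) the pool is (4, 6)
  run P1 (needs (4, 6), free (4, 6)); after release of (0, 2) the pool is (4, 8)
  run P5 (needs (4, 8), free (4, 8)); after release of (1, 0) the pool is (5, 8)
  run P8 (needs (5, 3), free (5, 8)); after release of (1, 1) the pool is (6, 9)
  run P2 (needs (4, 8), free (6, 9)); after release of (1, 0) the pool is (7, 9)
(3) The exact count: 4 of the possible complete orderings are safe sequences.


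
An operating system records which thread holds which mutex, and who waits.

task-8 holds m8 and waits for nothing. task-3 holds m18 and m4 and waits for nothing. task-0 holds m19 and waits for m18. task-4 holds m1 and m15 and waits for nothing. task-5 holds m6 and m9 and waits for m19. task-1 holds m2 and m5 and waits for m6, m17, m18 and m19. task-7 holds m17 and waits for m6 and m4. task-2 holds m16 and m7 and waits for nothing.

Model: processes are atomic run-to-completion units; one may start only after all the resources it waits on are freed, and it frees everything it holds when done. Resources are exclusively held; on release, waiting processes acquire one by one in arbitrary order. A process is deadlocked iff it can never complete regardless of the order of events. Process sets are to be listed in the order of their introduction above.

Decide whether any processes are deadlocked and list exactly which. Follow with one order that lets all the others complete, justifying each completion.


Nothing here is deadlocked.
Key observation: the wait relation is loop-free; peeling off processes with no waits unwinds the whole state.
The rest can finish in the order task-3, task-8, task-0, task-5, task-2, task-4, task-7, task-1.
Verifying each step:
  run task-3 (it waits on nothing); releases m18 and m4
  run task-8 (it waits on nothing); releases m8
  task-0: everything it awaited (m18) is free; runs, freeing m19
  task-5: everything it awaited (m19) is free; runs, freeing m6 and m9
  run task-2 (it waits on nothing); releases m16 and m7
  run task-4 (it waits on nothing); releases m1 and m15
  task-7: everything it awaited (m6 and m4) is free; runs, freeing m17
  task-1: everything it awaited (m6, m17, m18 and m19) is free; runs, freeing m2 and m5


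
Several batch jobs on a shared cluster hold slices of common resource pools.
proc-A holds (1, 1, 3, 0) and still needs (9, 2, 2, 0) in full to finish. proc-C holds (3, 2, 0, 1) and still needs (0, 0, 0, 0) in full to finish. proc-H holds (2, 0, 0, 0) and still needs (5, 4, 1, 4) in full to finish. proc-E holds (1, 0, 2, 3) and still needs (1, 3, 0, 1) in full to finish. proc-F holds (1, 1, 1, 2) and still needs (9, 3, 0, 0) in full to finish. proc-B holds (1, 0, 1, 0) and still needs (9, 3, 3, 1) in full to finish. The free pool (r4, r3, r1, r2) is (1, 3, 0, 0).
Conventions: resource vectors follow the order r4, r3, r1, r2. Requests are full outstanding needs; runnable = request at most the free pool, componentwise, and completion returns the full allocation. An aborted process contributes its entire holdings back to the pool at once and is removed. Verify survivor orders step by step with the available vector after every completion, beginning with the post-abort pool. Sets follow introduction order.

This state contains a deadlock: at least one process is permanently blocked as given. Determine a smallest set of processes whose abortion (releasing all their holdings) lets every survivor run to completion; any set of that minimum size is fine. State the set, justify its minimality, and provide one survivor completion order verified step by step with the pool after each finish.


The answer: abort proc-A and proc-B.
Key observation: proc-F could never have finished before the abort; with (2, 1, 4, 0) returned by proc-A and proc-B, it fits at step 4.
Why nothing smaller works — every single abort fails: proc-A alone leaves proc-F blocked (short on r4); proc-C alone leaves proc-A blocked (short on r4); proc-H alone leaves proc-A blocked (short on r4); proc-E alone leaves proc-A blocked (short on r4); proc-F alone leaves proc-A blocked (short on r4); proc-B alone leaves proc-A blocked (short on r4).
The survivors complete as proc-C, proc-E, proc-H, proc-F. Step-by-step check (starting from the post-abort pool):
  pool = (3, 4, 4, 0)
  run proc-C (needs (0, 0, 0, 0), free (3, 4, 4, 0)); after release of (3, 2, 0, 1) the pool is (6, 6, 4, 1)
  run proc-E (needs (1, 3, 0, 1), free (6, 6, 4, 1)); after release of (1, 0, 2, 3) the pool is (7, 6, 6, 4)
  run proc-H (needs (5, 4, 1, 4), free (7, 6, 6, 4)); after release of (2, 0, 0, 0) the pool is (9, 6, 6, 4)
  run proc-F (needs (9, 3, 0, 0), free (9, 6, 6, 4)); after release of (1, 1, 1, 2) the pool is (10, 7, 7, 6)


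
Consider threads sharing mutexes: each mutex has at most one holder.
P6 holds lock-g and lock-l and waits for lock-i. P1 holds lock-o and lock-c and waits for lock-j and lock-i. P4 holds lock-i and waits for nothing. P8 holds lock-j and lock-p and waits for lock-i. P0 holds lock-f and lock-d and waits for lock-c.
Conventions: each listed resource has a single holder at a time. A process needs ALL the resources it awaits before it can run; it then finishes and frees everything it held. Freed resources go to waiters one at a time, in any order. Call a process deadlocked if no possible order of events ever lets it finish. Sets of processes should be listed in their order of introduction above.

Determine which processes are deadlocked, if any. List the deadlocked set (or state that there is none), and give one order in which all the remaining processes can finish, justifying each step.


The deadlocked set is empty.
Key observation: there is no circular wait here — follow any chain and it reaches a process that is free to run now.
A valid finishing order for the others: P4, P8, P1, P0, P6.
Check, step by step:
  run P4 (it waits on nothing); releases lock-i
  P8: everything it awaited (lock-i) is free; runs, freeing lock-j and lock-p
  P1: everything it awaited (lock-j and lock-i) is free; runs, freeing lock-o and lock-c
  P0: everything it awaited (lock-c) is free; runs, freeing lock-f and lock-d
  P6: everything it awaited (lock-i) is free; runs, freeing lock-g and lock-l


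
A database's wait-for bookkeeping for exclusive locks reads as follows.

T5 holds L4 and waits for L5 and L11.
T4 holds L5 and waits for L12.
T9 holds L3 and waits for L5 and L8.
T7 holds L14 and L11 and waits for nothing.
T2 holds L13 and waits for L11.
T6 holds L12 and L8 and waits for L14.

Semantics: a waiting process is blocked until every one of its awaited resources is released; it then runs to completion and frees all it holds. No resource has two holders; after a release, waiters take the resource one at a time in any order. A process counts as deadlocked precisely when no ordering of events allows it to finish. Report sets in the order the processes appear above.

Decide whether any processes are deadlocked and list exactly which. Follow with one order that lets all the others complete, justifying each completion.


The deadlocked set is empty.
Key observation: although several processes wait, no cycle exists — each chain bottoms out at a free runner.
A valid finishing order for the others: T7, T6, T4, T9, T5, T2.
Walking it through:
  run T7 (it waits on nothing); releases L14 and L11
  run T6 (all its waits — L14 — are resolved); releases L12 and L8
  run T4 (all its waits — L12 — are resolved); releases L5
  run T9 (all its waits — L5 and L8 — are resolved); releases L3
  run T5 (all its waits — L5 and L11 — are resolved); releases L4
  run T2 (all its waits — L11 — are resolved); releases L13


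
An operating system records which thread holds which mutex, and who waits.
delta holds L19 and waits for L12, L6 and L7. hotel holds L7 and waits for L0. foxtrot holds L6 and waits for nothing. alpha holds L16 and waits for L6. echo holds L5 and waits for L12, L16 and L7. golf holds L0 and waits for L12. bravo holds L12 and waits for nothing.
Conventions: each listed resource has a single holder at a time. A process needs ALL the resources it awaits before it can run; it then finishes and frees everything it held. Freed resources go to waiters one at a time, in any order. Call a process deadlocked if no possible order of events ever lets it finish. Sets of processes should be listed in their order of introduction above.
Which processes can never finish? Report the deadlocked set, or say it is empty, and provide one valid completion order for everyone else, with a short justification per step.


The deadlocked set is empty.
Key observation: every chain of waits terminates; starting from the processes that wait on nothing, all the rest unlock in turn.
A valid finishing order for the others: bravo, golf, hotel, foxtrot, alpha, echo, delta.
Check, step by step:
  run bravo (it waits on nothing); releases L12
  run golf (all its waits — L12 — are resolved); releases L0
  run hotel (all its waits — L0 — are resolved); releases L7
  run foxtrot (it waits on nothing); releases L6
  run alpha (all its waits — L6 — are resolved); releases L16
  run echo (all its waits — L12, L16 and L7 — are resolved); releases L5
  run delta (all its waits — L12, L6 and L7 — are resolved); releases L19


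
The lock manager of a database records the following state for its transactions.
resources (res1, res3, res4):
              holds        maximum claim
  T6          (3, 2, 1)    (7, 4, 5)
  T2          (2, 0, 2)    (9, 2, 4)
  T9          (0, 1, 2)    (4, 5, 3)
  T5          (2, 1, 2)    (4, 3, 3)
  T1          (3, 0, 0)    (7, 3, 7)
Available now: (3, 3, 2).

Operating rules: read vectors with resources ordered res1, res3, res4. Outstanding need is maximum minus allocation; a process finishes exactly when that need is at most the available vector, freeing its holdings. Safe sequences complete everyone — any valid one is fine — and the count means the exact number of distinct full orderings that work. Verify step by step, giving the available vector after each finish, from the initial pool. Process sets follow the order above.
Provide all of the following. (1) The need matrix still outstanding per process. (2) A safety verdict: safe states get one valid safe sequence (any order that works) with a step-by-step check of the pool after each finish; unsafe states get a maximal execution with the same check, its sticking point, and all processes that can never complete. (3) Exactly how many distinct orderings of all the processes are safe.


(1) Remaining need (order res1, res3, res4):
  T6: (4, 2, 4)
  T2: (7, 2, 2)
  T9: (4, 4, 1)
  T5: (2, 2, 1)
  T1: (4, 3, 7)
(2) The state is SAFE; one workable sequence: T5, T6, T9, T2, T1.
Key observation: at T6 the run first touches a limit — (4, 2, 4) against (5, 4, 4), exact on a resource it actually requests.
Step-by-step check:
  pool = (3, 3, 2)
  T5 needs (2, 2, 1) <= (3, 3, 2) -> finishes; pool += (2, 1, 2) = (5, 4, 4)
  T6 needs (4, 2, 4) <= (5, 4, 4) -> finishes; pool += (3, 2, 1) = (8, 6, 5)
  T9 needs (4, 4, 1) <= (8, 6, 5) -> finishes; pool += (0, 1, 2) = (8, 7, 7)
  T2 needs (7, 2, 2) <= (8, 7, 7) -> finishes; pool += (2, 0, 2) = (10, 7, 9)
  T1 needs (4, 3, 7) <= (10, 7, 9) -> finishes; pool += (3, 0, 0) = (13, 7, 9)
(3) Exactly 6 of the possible complete orderings are safe sequences.


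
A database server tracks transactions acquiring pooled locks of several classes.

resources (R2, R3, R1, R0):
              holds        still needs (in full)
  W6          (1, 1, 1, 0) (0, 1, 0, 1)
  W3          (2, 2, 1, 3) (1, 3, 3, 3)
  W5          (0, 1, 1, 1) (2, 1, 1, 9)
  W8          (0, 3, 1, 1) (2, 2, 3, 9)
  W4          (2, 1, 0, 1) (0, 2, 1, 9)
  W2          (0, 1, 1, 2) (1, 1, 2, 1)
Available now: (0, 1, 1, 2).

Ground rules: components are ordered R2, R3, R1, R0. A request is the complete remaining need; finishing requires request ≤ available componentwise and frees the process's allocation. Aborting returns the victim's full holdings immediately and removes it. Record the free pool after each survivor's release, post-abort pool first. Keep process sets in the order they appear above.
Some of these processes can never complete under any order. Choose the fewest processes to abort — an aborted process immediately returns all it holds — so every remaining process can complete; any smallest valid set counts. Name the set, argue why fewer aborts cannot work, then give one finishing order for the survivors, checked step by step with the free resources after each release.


The answer: abort W8 and W4.
Key observation: before aborting W8 and W4, W5 was permanently blocked — no order could ever run it; afterwards it completes at step 4.
No one abort is enough; case by case: W6 alone leaves W5 blocked (short on R0); W3 alone leaves W5 blocked (short on R0); W5 alone leaves W8 blocked (short on R0); W8 alone leaves W5 blocked (short on R0); W4 alone leaves W5 blocked (short on R0); W2 alone leaves W5 blocked (short on R0).
The survivors complete as W2, W3, W6, W5. Check, step by step (starting from the post-abort pool):
  pool = (2, 5, 2, 4)
  W2: need (1, 1, 2, 1) fits (2, 5, 2, 4); releases (0, 1, 1, 2), pool now (2, 6, 3, 6)
  W3: need (1, 3, 3, 3) fits (2, 6, 3, 6); releases (2, 2, 1, 3), pool now (4, 8, 4, 9)
  W6: need (0, 1, 0, 1) fits (4, 8, 4, 9); releases (1, 1, 1, 0), pool now (5, 9, 5, 9)
  W5: need (2, 1, 1, 9) fits (5, 9, 5, 9); releases (0, 1, 1, 1), pool now (5, 10, 6, 10)


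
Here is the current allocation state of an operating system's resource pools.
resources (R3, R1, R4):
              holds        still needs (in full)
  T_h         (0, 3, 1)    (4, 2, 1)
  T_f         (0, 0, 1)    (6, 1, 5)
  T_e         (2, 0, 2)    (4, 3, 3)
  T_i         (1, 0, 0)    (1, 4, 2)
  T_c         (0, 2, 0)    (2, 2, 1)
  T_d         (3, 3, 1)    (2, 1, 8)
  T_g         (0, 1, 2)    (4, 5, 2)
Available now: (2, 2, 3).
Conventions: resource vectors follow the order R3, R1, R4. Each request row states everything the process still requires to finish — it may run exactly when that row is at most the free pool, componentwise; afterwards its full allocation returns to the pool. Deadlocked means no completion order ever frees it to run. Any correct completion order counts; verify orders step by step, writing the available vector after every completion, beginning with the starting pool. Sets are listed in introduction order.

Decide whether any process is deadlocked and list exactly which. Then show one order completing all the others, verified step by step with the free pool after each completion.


The deadlocked set is T_h, T_f, T_e, T_d and T_g.
Key observation: after T_c, T_i the pool peaks at (3, 4, 3), and each blocked process is short somewhere: T_h on R3; T_f on R3, R4; T_e on R3; T_d on R4; T_g on R3, R1.
A valid finishing order for the others: T_c, T_i. Step-by-step check:
  pool = (2, 2, 3)
  T_c: need (2, 2, 1) fits (2, 2, 3); releases (0, 2, 0), pool now (2, 4, 3)
  T_i: need (1, 4, 2) fits (2, 4, 3); releases (1, 0, 0), pool now (3, 4, 3)
The stuck group stays short no matter what:
  T_h still needs (4, 2, 1) but only (3, 4, 3) is free — short on R3
  T_f still needs (6, 1, 5) but only (3, 4, 3) is free — short on R3 and R4
  T_e still needs (4, 3, 3) but only (3, 4, 3) is free — short on R3
  T_d still needs (2, 1, 8) but only (3, 4, 3) is free — short on R4
  T_g still needs (4, 5, 2) but only (3, 4, 3) is free — short on R3 and R1


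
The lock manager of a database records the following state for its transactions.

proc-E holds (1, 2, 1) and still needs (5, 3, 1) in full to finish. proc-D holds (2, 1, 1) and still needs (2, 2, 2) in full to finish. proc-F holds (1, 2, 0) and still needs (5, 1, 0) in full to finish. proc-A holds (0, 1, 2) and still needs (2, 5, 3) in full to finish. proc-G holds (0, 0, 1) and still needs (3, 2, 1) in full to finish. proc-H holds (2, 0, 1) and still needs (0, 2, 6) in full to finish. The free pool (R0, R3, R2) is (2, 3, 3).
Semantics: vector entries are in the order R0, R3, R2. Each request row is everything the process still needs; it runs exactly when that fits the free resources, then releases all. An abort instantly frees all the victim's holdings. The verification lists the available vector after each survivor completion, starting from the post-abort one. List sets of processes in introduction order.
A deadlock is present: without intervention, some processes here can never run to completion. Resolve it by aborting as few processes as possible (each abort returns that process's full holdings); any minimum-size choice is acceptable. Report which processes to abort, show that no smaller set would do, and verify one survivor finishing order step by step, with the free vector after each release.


Minimum abort set: proc-H.
Key observation: proc-E was stuck for good until proc-H gave back (2, 0, 1); in the order shown it finishes at step 3.
Why nothing smaller works: aborting no one leaves the state deadlocked as given.
One survivor order: proc-G, proc-D, proc-E, proc-F, proc-A. Check, step by step (post-abort pool first):
  pool = (4, 3, 4)
  proc-G needs (3, 2, 1) <= (4, 3, 4) -> finishes; pool += (0, 0, 1) = (4, 3, 5)
  proc-D needs (2, 2, 2) <= (4, 3, 5) -> finishes; pool += (2, 1, 1) = (6, 4, 6)
  proc-E needs (5, 3, 1) <= (6, 4, 6) -> finishes; pool += (1, 2, 1) = (7, 6, 7)
  proc-F needs (5, 1, 0) <= (7, 6, 7) -> finishes; pool += (1, 2, 0) = (8, 8, 7)
  proc-A needs (2, 5, 3) <= (8, 8, 7) -> finishes; pool += (0, 1, 2) = (8, 9, 9)


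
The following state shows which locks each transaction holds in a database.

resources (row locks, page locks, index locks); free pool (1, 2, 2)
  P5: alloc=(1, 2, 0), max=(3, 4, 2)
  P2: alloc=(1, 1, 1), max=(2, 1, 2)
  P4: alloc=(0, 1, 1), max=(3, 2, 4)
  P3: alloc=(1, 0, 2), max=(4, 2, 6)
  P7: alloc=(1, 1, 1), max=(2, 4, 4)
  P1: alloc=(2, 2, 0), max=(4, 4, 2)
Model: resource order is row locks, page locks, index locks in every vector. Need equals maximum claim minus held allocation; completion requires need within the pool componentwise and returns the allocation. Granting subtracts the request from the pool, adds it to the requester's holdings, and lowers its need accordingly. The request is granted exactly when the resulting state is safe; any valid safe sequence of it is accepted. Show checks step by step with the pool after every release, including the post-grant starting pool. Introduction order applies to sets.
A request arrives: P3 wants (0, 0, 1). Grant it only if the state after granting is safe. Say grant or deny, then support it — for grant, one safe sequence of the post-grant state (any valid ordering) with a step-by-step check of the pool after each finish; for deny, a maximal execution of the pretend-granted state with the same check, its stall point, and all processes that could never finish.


DENY. Granting would leave the state unsafe.
Key observation: the pool after P2, P1, P5 is (5, 7, 2); every surviving request exceeds it in index locks, so progress ends there.
Pretend the grant happened; the run P2, P1, P5 goes as far as possible. Step-by-step check:
  pool = (1, 2, 1)
  P2: need (1, 0, 1) fits (1, 2, 1); releases (1, 1, 1), pool now (2, 3, 2)
  P1: need (2, 2, 2) fits (2, 3, 2); releases (2, 2, 0), pool now (4, 5, 2)
  P5: need (2, 2, 2) fits (4, 5, 2); releases (1, 2, 0), pool now (5, 7, 2)
  P4 still needs (3, 1, 3) but only (5, 7, 2) is free — short on index locks
  P3 still needs (3, 2, 3) but only (5, 7, 2) is free — short on index locks
  P7 still needs (1, 3, 3) but only (5, 7, 2) is free — short on index locks
Processes that could never finish after the grant: P4, P3 and P7.


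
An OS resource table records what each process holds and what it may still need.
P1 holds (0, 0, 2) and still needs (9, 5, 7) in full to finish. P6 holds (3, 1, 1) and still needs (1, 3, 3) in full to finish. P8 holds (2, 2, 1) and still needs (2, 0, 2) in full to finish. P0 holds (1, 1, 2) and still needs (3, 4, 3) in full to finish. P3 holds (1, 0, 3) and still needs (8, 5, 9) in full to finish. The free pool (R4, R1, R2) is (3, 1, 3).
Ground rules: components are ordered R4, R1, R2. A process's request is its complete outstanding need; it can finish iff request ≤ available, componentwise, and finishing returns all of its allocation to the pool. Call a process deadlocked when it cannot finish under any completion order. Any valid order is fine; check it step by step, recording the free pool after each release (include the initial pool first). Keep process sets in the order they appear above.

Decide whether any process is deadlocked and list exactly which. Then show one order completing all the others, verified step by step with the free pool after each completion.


Nothing here is deadlocked.
Key observation: starting with P8, each completion frees enough for the next — no one is permanently blocked.
One completion order for the rest: P8, P6, P0, P1, P3. Step-by-step check:
  pool = (3, 1, 3)
  P8: need (2, 0, 2) fits (3, 1, 3); releases (2, 2, 1), pool now (5, 3, 4)
  P6: need (1, 3, 3) fits (5, 3, 4); releases (3, 1, 1), pool now (8, 4, 5)
  P0: need (3, 4, 3) fits (8, 4, 5); releases (1, 1, 2), pool now (9, 5, 7)
  P1: need (9, 5, 7) fits (9, 5, 7); releases (0, 0, 2), pool now (9, 5, 9)
  P3: need (8, 5, 9) fits (9, 5, 9); releases (1, 0, 3), pool now (10, 5, 12)
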